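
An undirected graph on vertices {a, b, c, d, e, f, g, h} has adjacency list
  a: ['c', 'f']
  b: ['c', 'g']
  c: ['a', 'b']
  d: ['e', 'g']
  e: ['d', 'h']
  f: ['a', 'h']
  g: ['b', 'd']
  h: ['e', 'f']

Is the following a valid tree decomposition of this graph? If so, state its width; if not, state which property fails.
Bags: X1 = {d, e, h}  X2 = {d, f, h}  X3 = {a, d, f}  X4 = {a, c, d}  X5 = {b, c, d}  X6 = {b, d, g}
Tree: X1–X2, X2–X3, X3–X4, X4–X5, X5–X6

Yes; width 2.

Every vertex of G appears in some bag (union = {a, b, c, d, e, f, g, h}); every edge is covered by a bag; and for each vertex v the set of bags containing v is connected in the bag tree. The decomposition is therefore valid. The largest bag has 3 vertices, so the width is 2.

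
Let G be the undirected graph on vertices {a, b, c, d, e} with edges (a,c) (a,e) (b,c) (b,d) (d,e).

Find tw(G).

A width-2 tree decomposition is:
Bags: B1 = {b, d, e}  B2 = {b, c, e}  B3 = {a, c, e}
Tree: B1–B2, B2–B3
Each bag holds 3 vertices, so the decomposition has width 2, which upper-bounds the treewidth. For the lower bound, G contains the cycle e–d–b–c–a–e, so G is not a forest; only forests have treewidth ≤ 1, hence tw(G) ≥ 2. The upper and lower bounds meet at 2, so that is the treewidth.

2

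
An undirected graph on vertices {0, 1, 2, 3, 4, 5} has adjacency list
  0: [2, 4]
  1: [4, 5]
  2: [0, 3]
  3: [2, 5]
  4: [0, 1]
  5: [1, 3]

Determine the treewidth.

A width-2 tree decomposition is:
Bags: B1 = {1, 3, 5}  B2 = {1, 3, 4}  B3 = {0, 3, 4}  B4 = {0, 2, 3}
Tree: B1–B2, B2–B3, B3–B4
Every bag has size at most 3, so the width is 3 − 1 = 2 and tw(G) ≤ 2. For the lower bound, G contains the cycle 3–5–1–4–0–2–3, so G is not a forest; only forests have treewidth ≤ 1, hence tw(G) ≥ 2. Therefore the treewidth is 2.

2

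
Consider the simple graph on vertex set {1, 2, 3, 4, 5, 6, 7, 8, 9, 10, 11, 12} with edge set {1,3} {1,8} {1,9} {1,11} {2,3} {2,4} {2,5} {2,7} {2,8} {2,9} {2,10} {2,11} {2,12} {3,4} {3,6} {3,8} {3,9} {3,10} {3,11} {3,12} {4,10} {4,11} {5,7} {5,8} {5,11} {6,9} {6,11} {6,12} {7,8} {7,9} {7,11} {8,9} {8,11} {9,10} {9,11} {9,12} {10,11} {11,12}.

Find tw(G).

4

A width-4 tree decomposition is:
Bags: B1 = {2, 3, 8, 9, 11}  B2 = {2, 7, 8, 9, 11}  B3 = {2, 3, 9, 11, 12}  B4 = {2, 3, 9, 10, 11}  B5 = {2, 3, 4, 10, 11}  B6 = {2, 5, 7, 8, 11}  B7 = {3, 6, 9, 11, 12}  B8 = {1, 3, 8, 9, 11}
Tree: B1–B2, B1–B3, B1–B4, B4–B5, B2–B6, B3–B7, B1–B8
Every bag has size at most 5, so the width is 5 − 1 = 4 and tw(G) ≤ 4. Conversely, {1, 3, 8, 9, 11} is a clique of size 5, and the vertices of any clique must share a bag in every tree decomposition; so some bag has ≥ 5 vertices and tw(G) ≥ 4. Hence tw(G) = 4 exactly.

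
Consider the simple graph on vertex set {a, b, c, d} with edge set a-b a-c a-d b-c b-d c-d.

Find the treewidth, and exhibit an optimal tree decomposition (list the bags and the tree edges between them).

A single bag containing all 4 vertices is trivially a valid decomposition of width 3. On the other hand G contains the 4-clique {a, b, c, d}. A clique must lie in a single bag of any decomposition, so no decomposition can have width below 3. Hence tw(G) = 3 exactly.

Treewidth 3.
Bags: B1 = {a, b, c, d}
Tree: (single bag)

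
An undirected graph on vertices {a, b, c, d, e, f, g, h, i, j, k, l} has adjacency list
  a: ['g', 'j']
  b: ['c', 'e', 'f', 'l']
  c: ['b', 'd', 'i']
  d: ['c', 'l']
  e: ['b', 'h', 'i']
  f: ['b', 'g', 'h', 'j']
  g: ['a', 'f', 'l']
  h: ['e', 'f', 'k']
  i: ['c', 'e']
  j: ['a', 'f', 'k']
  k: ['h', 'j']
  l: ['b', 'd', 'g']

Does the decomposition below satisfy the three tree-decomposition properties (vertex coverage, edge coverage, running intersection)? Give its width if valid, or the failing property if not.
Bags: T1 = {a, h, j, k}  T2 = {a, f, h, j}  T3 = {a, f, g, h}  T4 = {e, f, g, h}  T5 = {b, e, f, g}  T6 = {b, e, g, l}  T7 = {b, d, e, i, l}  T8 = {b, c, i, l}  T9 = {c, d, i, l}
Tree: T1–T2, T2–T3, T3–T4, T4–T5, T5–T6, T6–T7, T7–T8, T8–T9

No — bags containing vertex d are not connected in the tree.

A tree decomposition must satisfy three properties: every vertex lies in some bag; for every edge, both endpoints lie together in some bag; and for every vertex, the bags containing it form a connected subtree. Here bags containing vertex d are not connected in the tree, so the decomposition is invalid.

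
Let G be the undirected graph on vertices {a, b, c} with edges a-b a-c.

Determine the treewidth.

A width-1 tree decomposition is:
Bags: B1 = {a, b}  B2 = {a, c}
Tree: B1–B2
The largest bag has 2 vertices, giving width 1; this decomposition certifies tw(G) ≤ 1. Any graph with an edge has treewidth ≥ 1, and G has the edge a–b. The upper and lower bounds meet at 1, so that is the treewidth.

1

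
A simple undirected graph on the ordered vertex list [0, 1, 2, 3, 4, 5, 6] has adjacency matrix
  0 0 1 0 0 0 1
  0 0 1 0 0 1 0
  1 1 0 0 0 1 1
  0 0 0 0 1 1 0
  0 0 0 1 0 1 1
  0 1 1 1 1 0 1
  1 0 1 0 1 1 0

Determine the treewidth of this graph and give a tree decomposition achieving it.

Treewidth 2.
Bags: B1 = {2, 5, 6}  B2 = {4, 5, 6}  B3 = {1, 2, 5}  B4 = {0, 2, 6}  B5 = {3, 4, 5}
Tree: B1–B2, B1–B3, B1–B4, B2–B5

Each bag holds 3 vertices, so the decomposition has width 2, which upper-bounds the treewidth. On the other hand G contains the 3-clique {0, 2, 6}. A clique must lie in a single bag of any decomposition, so no decomposition can have width below 2. The upper and lower bounds meet at 2, so that is the treewidth.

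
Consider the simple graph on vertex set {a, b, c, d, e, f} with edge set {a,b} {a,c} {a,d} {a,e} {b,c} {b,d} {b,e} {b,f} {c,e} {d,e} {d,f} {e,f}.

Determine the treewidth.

3

A width-3 tree decomposition is:
Bags: B1 = {a, b, c, e}  B2 = {a, b, d, e}  B3 = {b, d, e, f}
Tree: B1–B2, B2–B3
Each bag holds 4 vertices, so the decomposition has width 3, which upper-bounds the treewidth. On the other hand G contains the 4-clique {b, d, e, f}. A clique must lie in a single bag of any decomposition, so no decomposition can have width below 3. Hence tw(G) = 3 exactly.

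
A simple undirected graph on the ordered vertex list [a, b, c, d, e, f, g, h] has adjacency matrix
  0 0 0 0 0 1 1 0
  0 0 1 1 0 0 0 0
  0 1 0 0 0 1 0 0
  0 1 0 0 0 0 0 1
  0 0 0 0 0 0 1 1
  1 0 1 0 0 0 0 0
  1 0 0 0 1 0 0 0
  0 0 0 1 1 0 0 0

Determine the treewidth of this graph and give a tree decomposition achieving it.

Every bag has size at most 3, so the width is 3 − 1 = 2 and tw(G) ≤ 2. For the lower bound, G contains the cycle b–d–h–e–g–a–f–c–b, so G is not a forest; only forests have treewidth ≤ 1, hence tw(G) ≥ 2. The upper and lower bounds meet at 2, so that is the treewidth.

Treewidth 2.
One such decomposition:
Bags: B1 = {b, d, h}  B2 = {b, e, h}  B3 = {b, e, g}  B4 = {a, b, g}  B5 = {a, b, f}  B6 = {b, c, f}
Tree: B1–B2, B2–B3, B3–B4, B4–B5, B5–B6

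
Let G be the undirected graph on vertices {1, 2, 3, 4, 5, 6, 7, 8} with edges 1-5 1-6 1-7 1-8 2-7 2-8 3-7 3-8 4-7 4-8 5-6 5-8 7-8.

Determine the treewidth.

2

A width-2 tree decomposition is:
Bags: B1 = {1, 7, 8}  B2 = {3, 7, 8}  B3 = {1, 5, 8}  B4 = {1, 5, 6}  B5 = {4, 7, 8}  B6 = {2, 7, 8}
Tree: B1–B2, B1–B3, B3–B4, B1–B5, B2–B6
Each bag holds 3 vertices, so the decomposition has width 2, which upper-bounds the treewidth. On the other hand G contains the 3-clique {1, 5, 8}. A clique must lie in a single bag of any decomposition, so no decomposition can have width below 2. The upper and lower bounds meet at 2, so that is the treewidth.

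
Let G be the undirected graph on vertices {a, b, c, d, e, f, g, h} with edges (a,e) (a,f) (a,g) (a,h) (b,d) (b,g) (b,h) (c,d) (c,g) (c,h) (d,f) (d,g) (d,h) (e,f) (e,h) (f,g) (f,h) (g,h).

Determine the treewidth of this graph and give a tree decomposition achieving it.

Every bag has size at most 4, so the width is 4 − 1 = 3 and tw(G) ≤ 3. Conversely, {c, d, g, h} is a clique of size 4, and the vertices of any clique must share a bag in every tree decomposition; so some bag has ≥ 4 vertices and tw(G) ≥ 3. Combining the bounds, tw(G) = 3.

Treewidth 3.
One such decomposition:
Bags: B1 = {d, f, g, h}  B2 = {c, d, g, h}  B3 = {a, f, g, h}  B4 = {b, d, g, h}  B5 = {a, e, f, h}
Tree: B1–B2, B1–B3, B2–B4, B3–B5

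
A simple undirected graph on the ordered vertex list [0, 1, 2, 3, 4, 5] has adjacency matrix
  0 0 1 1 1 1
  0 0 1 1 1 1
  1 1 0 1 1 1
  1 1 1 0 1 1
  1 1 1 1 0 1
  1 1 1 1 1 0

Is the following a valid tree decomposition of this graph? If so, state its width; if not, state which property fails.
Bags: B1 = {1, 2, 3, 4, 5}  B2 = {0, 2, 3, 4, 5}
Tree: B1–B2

Yes; width 4.

Vertex coverage: the bags together contain {0, 1, 2, 3, 4, 5}, the full vertex set. Edge coverage: each edge of G has both endpoints in at least one bag. Running intersection: for every vertex, the bags containing it form a connected subtree. All three properties hold, so this is a valid tree decomposition of width max|bag| − 1 = 4, and hence tw(G) ≤ 4.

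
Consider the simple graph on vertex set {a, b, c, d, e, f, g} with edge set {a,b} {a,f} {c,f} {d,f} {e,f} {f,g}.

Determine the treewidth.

1

A width-1 tree decomposition is:
Bags: B1 = {a, f}  B2 = {c, f}  B3 = {a, b}  B4 = {d, f}  B5 = {e, f}  B6 = {f, g}
Tree: B1–B2, B1–B3, B2–B4, B1–B5, B1–B6
Every bag has size at most 2, so the width is 2 − 1 = 1 and tw(G) ≤ 1. Since G has at least one edge (e.g. f–a), it is not an edgeless graph, so tw(G) ≥ 1. Combining the bounds, tw(G) = 1.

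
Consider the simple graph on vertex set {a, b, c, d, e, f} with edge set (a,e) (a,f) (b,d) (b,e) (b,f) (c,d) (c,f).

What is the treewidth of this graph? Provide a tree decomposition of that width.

Treewidth 2.
One such decomposition:
Bags: B1 = {c, d, f}  B2 = {b, d, f}  B3 = {a, b, f}  B4 = {a, b, e}
Tree: B1–B2, B2–B3, B3–B4

Every bag has size at most 3, so the width is 3 − 1 = 2 and tw(G) ≤ 2. Since c–d–b–f–c is a cycle in G, G is not acyclic. Forests are exactly the graphs of treewidth ≤ 1, so tw(G) ≥ 2. Hence tw(G) = 2 exactly.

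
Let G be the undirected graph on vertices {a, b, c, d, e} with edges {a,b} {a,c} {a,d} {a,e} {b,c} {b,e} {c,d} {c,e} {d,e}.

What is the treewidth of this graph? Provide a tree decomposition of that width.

The largest bag has 4 vertices, giving width 3; this decomposition certifies tw(G) ≤ 3. On the other hand G contains the 4-clique {a, c, d, e}. A clique must lie in a single bag of any decomposition, so no decomposition can have width below 3. Hence tw(G) = 3 exactly.

Treewidth 3.
Bags: B1 = {a, b, c, e}  B2 = {a, c, d, e}
Tree: B1–B2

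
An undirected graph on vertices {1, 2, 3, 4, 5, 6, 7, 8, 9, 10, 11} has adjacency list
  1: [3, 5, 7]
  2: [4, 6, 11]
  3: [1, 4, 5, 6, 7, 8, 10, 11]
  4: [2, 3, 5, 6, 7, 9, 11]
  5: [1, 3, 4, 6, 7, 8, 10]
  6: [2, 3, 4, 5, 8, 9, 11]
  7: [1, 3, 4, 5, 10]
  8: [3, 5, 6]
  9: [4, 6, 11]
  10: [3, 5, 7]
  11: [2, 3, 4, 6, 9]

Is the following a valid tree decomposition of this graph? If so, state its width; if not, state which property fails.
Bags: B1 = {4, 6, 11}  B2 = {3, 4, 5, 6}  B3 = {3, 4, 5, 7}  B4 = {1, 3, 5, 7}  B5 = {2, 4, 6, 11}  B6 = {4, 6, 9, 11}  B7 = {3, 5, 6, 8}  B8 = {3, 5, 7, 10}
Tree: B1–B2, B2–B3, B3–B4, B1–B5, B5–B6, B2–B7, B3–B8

No — edge (3,11) lies in no bag.

A tree decomposition must satisfy three properties: every vertex lies in some bag; for every edge, both endpoints lie together in some bag; and for every vertex, the bags containing it form a connected subtree. Here edge (3,11) lies in no bag, so the decomposition is invalid.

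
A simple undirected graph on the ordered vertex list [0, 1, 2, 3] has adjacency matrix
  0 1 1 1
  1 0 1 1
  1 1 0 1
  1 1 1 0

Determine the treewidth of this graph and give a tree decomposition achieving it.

A single bag containing all 4 vertices is trivially a valid decomposition of width 3. For the lower bound, the 4 vertices {0, 1, 2, 3} are pairwise adjacent, and any tree decomposition puts a clique entirely inside one bag — forcing width ≥ 3. Combining the bounds, tw(G) = 3.

Treewidth 3.
One optimal decomposition is:
Bags: B1 = {0, 1, 2, 3}
Tree: (single bag)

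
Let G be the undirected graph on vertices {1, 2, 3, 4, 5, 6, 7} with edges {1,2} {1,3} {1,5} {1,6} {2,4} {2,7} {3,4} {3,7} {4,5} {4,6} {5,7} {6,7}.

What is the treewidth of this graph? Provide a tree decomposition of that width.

The largest bag has 4 vertices, giving width 3; this decomposition certifies tw(G) ≤ 3. For the lower bound: the 4 vertex sets {1,3}, {6,7}, {4}, {5} are disjoint, each induces a connected subgraph, and every pair is joined by at least one edge of G. Contracting each set to a single vertex therefore yields K_{4} as a minor, and since treewidth is minor-monotone, tw(G) ≥ tw(K_{4}) = 3. Therefore the treewidth is 3.

Treewidth 3.
One such decomposition:
Bags: B1 = {1, 3, 4, 7}  B2 = {1, 4, 6, 7}  B3 = {1, 4, 5, 7}  B4 = {1, 2, 4, 7}
Tree: B1–B2, B2–B3, B3–B4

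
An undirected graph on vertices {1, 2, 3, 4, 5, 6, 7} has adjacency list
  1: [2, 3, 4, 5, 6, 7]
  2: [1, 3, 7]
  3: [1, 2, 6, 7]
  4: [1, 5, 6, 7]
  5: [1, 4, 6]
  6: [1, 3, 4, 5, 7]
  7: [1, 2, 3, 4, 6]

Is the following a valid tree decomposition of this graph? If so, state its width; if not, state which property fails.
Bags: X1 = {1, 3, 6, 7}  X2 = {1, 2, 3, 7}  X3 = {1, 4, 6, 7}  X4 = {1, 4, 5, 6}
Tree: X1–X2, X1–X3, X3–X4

Yes; width 3.

Every vertex of G appears in some bag (union = {1, 2, 3, 4, 5, 6, 7}); every edge is covered by a bag; and for each vertex v the set of bags containing v is connected in the bag tree. The decomposition is therefore valid. The largest bag has 4 vertices, so the width is 3.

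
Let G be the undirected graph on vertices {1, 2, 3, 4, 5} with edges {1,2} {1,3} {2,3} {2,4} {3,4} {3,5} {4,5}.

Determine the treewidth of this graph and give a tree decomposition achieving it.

Every bag has size at most 3, so the width is 3 − 1 = 2 and tw(G) ≤ 2. On the other hand G contains the 3-clique {1, 2, 3}. A clique must lie in a single bag of any decomposition, so no decomposition can have width below 2. The upper and lower bounds meet at 2, so that is the treewidth.

Treewidth 2.
Bags: B1 = {1, 2, 3}  B2 = {2, 3, 4}  B3 = {3, 4, 5}
Tree: B1–B2, B2–B3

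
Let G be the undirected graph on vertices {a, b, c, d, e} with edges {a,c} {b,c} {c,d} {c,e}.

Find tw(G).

1

A width-1 tree decomposition is:
Bags: B1 = {c, e}  B2 = {b, c}  B3 = {a, c}  B4 = {c, d}
Tree: B1–B2, B1–B3, B2–B4
Every bag has size at most 2, so the width is 2 − 1 = 1 and tw(G) ≤ 1. Any graph with an edge has treewidth ≥ 1, and G has the edge c–e. Combining the bounds, tw(G) = 1.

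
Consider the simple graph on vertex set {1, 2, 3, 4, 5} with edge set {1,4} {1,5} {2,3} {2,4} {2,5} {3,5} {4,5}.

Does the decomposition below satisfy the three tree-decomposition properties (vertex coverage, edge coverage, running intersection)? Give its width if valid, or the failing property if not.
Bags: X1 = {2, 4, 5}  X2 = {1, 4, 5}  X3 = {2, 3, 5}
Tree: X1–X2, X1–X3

Vertex coverage: the bags together contain {1, 2, 3, 4, 5}, the full vertex set. Edge coverage: each edge of G has both endpoints in at least one bag. Running intersection: for every vertex, the bags containing it form a connected subtree. All three properties hold, so this is a valid tree decomposition of width max|bag| − 1 = 2, and hence tw(G) ≤ 2.

Yes; width 2.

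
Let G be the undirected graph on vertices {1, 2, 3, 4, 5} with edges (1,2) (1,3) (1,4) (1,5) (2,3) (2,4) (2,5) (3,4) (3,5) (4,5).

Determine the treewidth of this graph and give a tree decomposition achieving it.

With just one bag of size 5, the width is 5 − 1 = 4, so tw(G) ≤ 4. On the other hand G contains the 5-clique {1, 2, 3, 4, 5}. A clique must lie in a single bag of any decomposition, so no decomposition can have width below 4. Hence tw(G) = 4 exactly.

Treewidth 4.
One optimal decomposition is:
Bags: B1 = {1, 2, 3, 4, 5}
Tree: (single bag)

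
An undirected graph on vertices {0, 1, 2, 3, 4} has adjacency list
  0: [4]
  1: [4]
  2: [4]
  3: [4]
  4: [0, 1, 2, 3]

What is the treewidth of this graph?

1

A width-1 tree decomposition is:
Bags: B1 = {1, 4}  B2 = {3, 4}  B3 = {0, 4}  B4 = {2, 4}
Tree: B1–B2, B1–B3, B3–B4
Each bag holds 2 vertices, so the decomposition has width 1, which upper-bounds the treewidth. Since G has at least one edge (e.g. 1–4), it is not an edgeless graph, so tw(G) ≥ 1. Combining the bounds, tw(G) = 1.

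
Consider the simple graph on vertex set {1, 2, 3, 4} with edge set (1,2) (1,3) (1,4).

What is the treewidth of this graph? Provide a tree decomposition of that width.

Treewidth 1.
Bags: B1 = {1, 3}  B2 = {1, 2}  B3 = {1, 4}
Tree: B1–B2, B2–B3

Every bag has size at most 2, so the width is 2 − 1 = 1 and tw(G) ≤ 1. Any graph with an edge has treewidth ≥ 1, and G has the edge 3–1. The upper and lower bounds meet at 1, so that is the treewidth.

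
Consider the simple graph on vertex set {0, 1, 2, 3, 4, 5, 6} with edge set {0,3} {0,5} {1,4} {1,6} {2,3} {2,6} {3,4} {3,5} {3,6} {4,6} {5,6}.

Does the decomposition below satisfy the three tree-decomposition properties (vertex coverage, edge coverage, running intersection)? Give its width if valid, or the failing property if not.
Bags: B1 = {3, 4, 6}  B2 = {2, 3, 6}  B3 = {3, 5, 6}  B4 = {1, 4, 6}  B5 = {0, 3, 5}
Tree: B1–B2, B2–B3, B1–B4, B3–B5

Yes; width 2.

Checking the three conditions: (i) the bags cover all of {0, 1, 2, 3, 4, 5, 6}; (ii) for each edge, some bag contains both endpoints; (iii) the bags containing any fixed vertex form a subtree. All hold, so the decomposition is valid with width 3 − 1 = 2.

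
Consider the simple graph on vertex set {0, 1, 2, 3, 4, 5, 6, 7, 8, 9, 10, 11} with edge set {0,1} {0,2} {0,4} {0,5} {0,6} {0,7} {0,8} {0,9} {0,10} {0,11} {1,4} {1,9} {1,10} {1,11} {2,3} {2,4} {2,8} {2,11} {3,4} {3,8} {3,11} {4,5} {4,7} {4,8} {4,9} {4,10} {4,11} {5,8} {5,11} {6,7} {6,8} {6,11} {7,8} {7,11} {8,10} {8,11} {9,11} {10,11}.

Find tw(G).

4

A width-4 tree decomposition is:
Bags: B1 = {2, 3, 4, 8, 11}  B2 = {0, 2, 4, 8, 11}  B3 = {0, 4, 7, 8, 11}  B4 = {0, 6, 7, 8, 11}  B5 = {0, 4, 8, 10, 11}  B6 = {0, 1, 4, 10, 11}  B7 = {0, 1, 4, 9, 11}  B8 = {0, 4, 5, 8, 11}
Tree: B1–B2, B2–B3, B3–B4, B3–B5, B5–B6, B6–B7, B3–B8
Every bag has size at most 5, so the width is 5 − 1 = 4 and tw(G) ≤ 4. Conversely, {0, 2, 4, 8, 11} is a clique of size 5, and the vertices of any clique must share a bag in every tree decomposition; so some bag has ≥ 5 vertices and tw(G) ≥ 4. Therefore the treewidth is 4.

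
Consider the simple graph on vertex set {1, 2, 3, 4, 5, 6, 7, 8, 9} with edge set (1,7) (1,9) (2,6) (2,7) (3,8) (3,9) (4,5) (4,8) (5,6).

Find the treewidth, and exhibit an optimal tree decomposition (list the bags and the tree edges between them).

Treewidth 2.
One such decomposition:
Bags: B1 = {1, 3, 9}  B2 = {1, 3, 8}  B3 = {1, 4, 8}  B4 = {1, 4, 5}  B5 = {1, 5, 6}  B6 = {1, 2, 6}  B7 = {1, 2, 7}
Tree: B1–B2, B2–B3, B3–B4, B4–B5, B5–B6, B6–B7

Each bag holds 3 vertices, so the decomposition has width 2, which upper-bounds the treewidth. For the lower bound, G contains the cycle 1–9–3–8–4–5–6–2–7–1, so G is not a forest; only forests have treewidth ≤ 1, hence tw(G) ≥ 2. Hence tw(G) = 2 exactly.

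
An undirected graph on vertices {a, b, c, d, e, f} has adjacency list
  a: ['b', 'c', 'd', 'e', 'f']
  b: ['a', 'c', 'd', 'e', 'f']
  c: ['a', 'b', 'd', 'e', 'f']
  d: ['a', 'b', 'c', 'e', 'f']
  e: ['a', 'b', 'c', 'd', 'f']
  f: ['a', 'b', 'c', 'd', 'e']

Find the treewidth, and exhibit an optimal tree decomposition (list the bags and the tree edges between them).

A single bag containing all 6 vertices is trivially a valid decomposition of width 5. Conversely, {a, b, c, d, e, f} is a clique of size 6, and the vertices of any clique must share a bag in every tree decomposition; so some bag has ≥ 6 vertices and tw(G) ≥ 5. Hence tw(G) = 5 exactly.

Treewidth 5.
One optimal decomposition is:
Bags: B1 = {a, b, c, d, e, f}
Tree: (single bag)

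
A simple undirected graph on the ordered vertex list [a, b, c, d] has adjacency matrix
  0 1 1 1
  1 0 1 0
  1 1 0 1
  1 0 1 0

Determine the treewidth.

2

A width-2 tree decomposition is:
Bags: B1 = {a, b, c}  B2 = {a, c, d}
Tree: B1–B2
Every bag has size at most 3, so the width is 3 − 1 = 2 and tw(G) ≤ 2. On the other hand G contains the 3-clique {a, c, d}. A clique must lie in a single bag of any decomposition, so no decomposition can have width below 2. Hence tw(G) = 2 exactly.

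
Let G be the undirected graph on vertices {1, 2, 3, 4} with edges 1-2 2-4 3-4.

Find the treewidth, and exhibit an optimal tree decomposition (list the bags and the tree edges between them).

Treewidth 1.
Bags: B1 = {1, 2}  B2 = {2, 4}  B3 = {3, 4}
Tree: B1–B2, B2–B3

Every bag has size at most 2, so the width is 2 − 1 = 1 and tw(G) ≤ 1. Since G has at least one edge (e.g. 1–2), it is not an edgeless graph, so tw(G) ≥ 1. Therefore the treewidth is 1.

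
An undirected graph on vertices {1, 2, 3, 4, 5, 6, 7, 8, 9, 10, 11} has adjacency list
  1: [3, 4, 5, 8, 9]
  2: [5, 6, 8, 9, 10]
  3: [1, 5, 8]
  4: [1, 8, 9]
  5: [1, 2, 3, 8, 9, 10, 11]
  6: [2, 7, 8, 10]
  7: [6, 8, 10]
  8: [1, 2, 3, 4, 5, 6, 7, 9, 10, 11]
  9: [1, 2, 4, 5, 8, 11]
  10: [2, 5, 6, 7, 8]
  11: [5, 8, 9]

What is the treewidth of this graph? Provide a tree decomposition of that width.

Treewidth 3.
One such decomposition:
Bags: B1 = {2, 5, 8, 10}  B2 = {2, 6, 8, 10}  B3 = {6, 7, 8, 10}  B4 = {2, 5, 8, 9}  B5 = {1, 5, 8, 9}  B6 = {1, 4, 8, 9}  B7 = {5, 8, 9, 11}  B8 = {1, 3, 5, 8}
Tree: B1–B2, B2–B3, B1–B4, B4–B5, B5–B6, B4–B7, B5–B8

Every bag has size at most 4, so the width is 4 − 1 = 3 and tw(G) ≤ 3. For the lower bound, the 4 vertices {1, 4, 8, 9} are pairwise adjacent, and any tree decomposition puts a clique entirely inside one bag — forcing width ≥ 3. Therefore the treewidth is 3.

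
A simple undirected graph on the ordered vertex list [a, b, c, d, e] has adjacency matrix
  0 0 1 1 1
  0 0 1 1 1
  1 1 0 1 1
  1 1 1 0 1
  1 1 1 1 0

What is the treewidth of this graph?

3

A width-3 tree decomposition is:
Bags: B1 = {b, c, d, e}  B2 = {a, c, d, e}
Tree: B1–B2
The largest bag has 4 vertices, giving width 3; this decomposition certifies tw(G) ≤ 3. On the other hand G contains the 4-clique {a, c, d, e}. A clique must lie in a single bag of any decomposition, so no decomposition can have width below 3. Combining the bounds, tw(G) = 3.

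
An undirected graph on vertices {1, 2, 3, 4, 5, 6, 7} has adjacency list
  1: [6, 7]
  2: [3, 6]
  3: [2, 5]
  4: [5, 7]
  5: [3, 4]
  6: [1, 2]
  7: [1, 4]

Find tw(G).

2

A width-2 tree decomposition is:
Bags: B1 = {2, 3, 6}  B2 = {1, 3, 6}  B3 = {1, 3, 7}  B4 = {3, 4, 7}  B5 = {3, 4, 5}
Tree: B1–B2, B2–B3, B3–B4, B4–B5
Each bag holds 3 vertices, so the decomposition has width 2, which upper-bounds the treewidth. For the lower bound, G contains the cycle 3–2–6–1–7–4–5–3, so G is not a forest; only forests have treewidth ≤ 1, hence tw(G) ≥ 2. Hence tw(G) = 2 exactly.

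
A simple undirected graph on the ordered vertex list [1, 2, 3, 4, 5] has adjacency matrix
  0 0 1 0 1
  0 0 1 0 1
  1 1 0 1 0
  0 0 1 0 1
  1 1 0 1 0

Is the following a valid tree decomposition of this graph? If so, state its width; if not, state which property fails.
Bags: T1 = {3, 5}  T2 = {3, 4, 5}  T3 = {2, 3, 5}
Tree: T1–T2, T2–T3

A tree decomposition must satisfy three properties: every vertex lies in some bag; for every edge, both endpoints lie together in some bag; and for every vertex, the bags containing it form a connected subtree. Here vertex 1 appears in no bag, so the decomposition is invalid.

No — vertex 1 appears in no bag.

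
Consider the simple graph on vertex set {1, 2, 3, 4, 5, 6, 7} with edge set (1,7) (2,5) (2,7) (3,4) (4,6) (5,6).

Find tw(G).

A width-1 tree decomposition is:
Bags: B1 = {3, 4}  B2 = {4, 6}  B3 = {5, 6}  B4 = {2, 5}  B5 = {2, 7}  B6 = {1, 7}
Tree: B1–B2, B2–B3, B3–B4, B4–B5, B5–B6
Each bag holds 2 vertices, so the decomposition has width 1, which upper-bounds the treewidth. Any graph with an edge has treewidth ≥ 1, and G has the edge 3–4. Hence tw(G) = 1 exactly.

1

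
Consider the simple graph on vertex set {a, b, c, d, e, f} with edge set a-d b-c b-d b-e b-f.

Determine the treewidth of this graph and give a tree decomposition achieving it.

Each bag holds 2 vertices, so the decomposition has width 1, which upper-bounds the treewidth. Since G has at least one edge (e.g. d–a), it is not an edgeless graph, so tw(G) ≥ 1. Combining the bounds, tw(G) = 1.

Treewidth 1.
One optimal decomposition is:
Bags: B1 = {a, d}  B2 = {b, d}  B3 = {b, f}  B4 = {b, e}  B5 = {b, c}
Tree: B1–B2, B2–B3, B2–B4, B4–B5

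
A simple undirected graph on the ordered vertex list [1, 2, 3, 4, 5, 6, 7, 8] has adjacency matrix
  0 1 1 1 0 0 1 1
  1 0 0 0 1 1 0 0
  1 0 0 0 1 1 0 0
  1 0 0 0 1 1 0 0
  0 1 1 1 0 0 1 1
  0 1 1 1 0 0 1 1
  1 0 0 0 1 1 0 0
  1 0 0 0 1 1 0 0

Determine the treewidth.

A width-3 tree decomposition is:
Bags: B1 = {1, 3, 5, 6}  B2 = {1, 2, 5, 6}  B3 = {1, 5, 6, 8}  B4 = {1, 4, 5, 6}  B5 = {1, 5, 6, 7}
Tree: B1–B2, B2–B3, B3–B4, B4–B5
Every bag has size at most 4, so the width is 4 − 1 = 3 and tw(G) ≤ 3. For the lower bound: the 4 vertex sets {1,3}, {2,5}, {6}, {8} are disjoint, each induces a connected subgraph, and every pair is joined by at least one edge of G. Contracting each set to a single vertex therefore yields K_{4} as a minor, and since treewidth is minor-monotone, tw(G) ≥ tw(K_{4}) = 3. The upper and lower bounds meet at 3, so that is the treewidth.

3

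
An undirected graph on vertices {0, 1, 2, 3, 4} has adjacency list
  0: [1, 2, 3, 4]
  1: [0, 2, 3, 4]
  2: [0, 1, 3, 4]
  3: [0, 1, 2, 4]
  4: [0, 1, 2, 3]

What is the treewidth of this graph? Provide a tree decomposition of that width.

Treewidth 4.
Bags: B1 = {0, 1, 2, 3, 4}
Tree: (single bag)

A single bag containing all 5 vertices is trivially a valid decomposition of width 4. On the other hand G contains the 5-clique {0, 1, 2, 3, 4}. A clique must lie in a single bag of any decomposition, so no decomposition can have width below 4. Therefore the treewidth is 4.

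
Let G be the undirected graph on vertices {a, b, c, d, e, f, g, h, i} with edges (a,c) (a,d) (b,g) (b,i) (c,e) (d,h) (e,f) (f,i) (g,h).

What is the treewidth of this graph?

2

A width-2 tree decomposition is:
Bags: B1 = {c, e, f}  B2 = {c, f, i}  B3 = {b, c, i}  B4 = {b, c, g}  B5 = {c, g, h}  B6 = {c, d, h}  B7 = {a, c, d}
Tree: B1–B2, B2–B3, B3–B4, B4–B5, B5–B6, B6–B7
Every bag has size at most 3, so the width is 3 − 1 = 2 and tw(G) ≤ 2. For the lower bound, G contains the cycle c–e–f–i–b–g–h–d–a–c, so G is not a forest; only forests have treewidth ≤ 1, hence tw(G) ≥ 2. Therefore the treewidth is 2.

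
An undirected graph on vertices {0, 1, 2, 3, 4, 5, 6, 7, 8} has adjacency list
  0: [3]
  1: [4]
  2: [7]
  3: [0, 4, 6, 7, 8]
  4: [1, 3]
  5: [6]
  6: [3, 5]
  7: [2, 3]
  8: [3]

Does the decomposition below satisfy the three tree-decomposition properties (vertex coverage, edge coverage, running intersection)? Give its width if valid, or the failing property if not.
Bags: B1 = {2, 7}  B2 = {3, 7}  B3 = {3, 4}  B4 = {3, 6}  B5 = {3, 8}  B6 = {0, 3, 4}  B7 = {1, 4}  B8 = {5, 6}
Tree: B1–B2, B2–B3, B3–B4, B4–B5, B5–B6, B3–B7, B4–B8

No — bags containing vertex 4 are not connected in the tree.

A tree decomposition must satisfy three properties: every vertex lies in some bag; for every edge, both endpoints lie together in some bag; and for every vertex, the bags containing it form a connected subtree. Here bags containing vertex 4 are not connected in the tree, so the decomposition is invalid.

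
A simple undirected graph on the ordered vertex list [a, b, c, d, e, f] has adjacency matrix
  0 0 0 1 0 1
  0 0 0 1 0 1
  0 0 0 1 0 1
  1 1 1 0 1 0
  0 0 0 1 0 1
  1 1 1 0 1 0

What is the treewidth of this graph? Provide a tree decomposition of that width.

Each bag holds 3 vertices, so the decomposition has width 2, which upper-bounds the treewidth. Since a–d–e–f–a is a cycle in G, G is not acyclic. Forests are exactly the graphs of treewidth ≤ 1, so tw(G) ≥ 2. The upper and lower bounds meet at 2, so that is the treewidth.

Treewidth 2.
Bags: B1 = {a, d, f}  B2 = {d, e, f}  B3 = {b, d, f}  B4 = {c, d, f}
Tree: B1–B2, B2–B3, B3–B4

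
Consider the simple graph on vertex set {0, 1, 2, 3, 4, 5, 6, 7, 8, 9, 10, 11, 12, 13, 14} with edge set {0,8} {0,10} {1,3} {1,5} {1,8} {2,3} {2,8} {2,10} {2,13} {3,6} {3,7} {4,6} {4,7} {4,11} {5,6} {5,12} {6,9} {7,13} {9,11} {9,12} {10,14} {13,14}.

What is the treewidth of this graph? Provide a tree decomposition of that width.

Treewidth 3.
Bags: B1 = {0, 8, 10, 14}  B2 = {2, 8, 10, 14}  B3 = {2, 8, 13, 14}  B4 = {1, 2, 8, 13}  B5 = {1, 2, 3, 13}  B6 = {1, 3, 7, 13}  B7 = {1, 3, 5, 7}  B8 = {3, 5, 6, 7}  B9 = {4, 5, 6, 7}  B10 = {4, 5, 6, 12}  B11 = {4, 6, 9, 12}  B12 = {4, 9, 11, 12}
Tree: B1–B2, B2–B3, B3–B4, B4–B5, B5–B6, B6–B7, B7–B8, B8–B9, B9–B10, B10–B11, B11–B12

The largest bag has 4 vertices, giving width 3; this decomposition certifies tw(G) ≤ 3. For the lower bound: the 4 vertex sets {0,10,14}, {8}, {2}, {1,3,7,13} are disjoint, each induces a connected subgraph, and every pair is joined by at least one edge of G. Contracting each set to a single vertex therefore yields K_{4} as a minor, and since treewidth is minor-monotone, tw(G) ≥ tw(K_{4}) = 3. Combining the bounds, tw(G) = 3.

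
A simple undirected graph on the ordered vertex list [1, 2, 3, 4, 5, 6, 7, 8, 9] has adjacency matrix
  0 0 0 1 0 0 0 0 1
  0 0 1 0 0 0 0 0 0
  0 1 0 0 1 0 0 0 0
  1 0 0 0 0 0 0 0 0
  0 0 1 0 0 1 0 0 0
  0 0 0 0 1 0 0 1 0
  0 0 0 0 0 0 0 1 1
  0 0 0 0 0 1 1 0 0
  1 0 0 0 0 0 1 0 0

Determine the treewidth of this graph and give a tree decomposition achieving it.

The largest bag has 2 vertices, giving width 1; this decomposition certifies tw(G) ≤ 1. Any graph with an edge has treewidth ≥ 1, and G has the edge 4–1. Therefore the treewidth is 1.

Treewidth 1.
Bags: B1 = {1, 4}  B2 = {1, 9}  B3 = {7, 9}  B4 = {7, 8}  B5 = {6, 8}  B6 = {5, 6}  B7 = {3, 5}  B8 = {2, 3}
Tree: B1–B2, B2–B3, B3–B4, B4–B5, B5–B6, B6–B7, B7–B8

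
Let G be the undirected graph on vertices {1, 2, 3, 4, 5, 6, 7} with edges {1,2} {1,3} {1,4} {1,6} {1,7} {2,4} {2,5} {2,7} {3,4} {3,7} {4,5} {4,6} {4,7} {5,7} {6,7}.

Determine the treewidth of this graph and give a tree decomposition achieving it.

Treewidth 3.
Bags: B1 = {1, 3, 4, 7}  B2 = {1, 4, 6, 7}  B3 = {1, 2, 4, 7}  B4 = {2, 4, 5, 7}
Tree: B1–B2, B2–B3, B3–B4

Each bag holds 4 vertices, so the decomposition has width 3, which upper-bounds the treewidth. On the other hand G contains the 4-clique {1, 2, 4, 7}. A clique must lie in a single bag of any decomposition, so no decomposition can have width below 3. Hence tw(G) = 3 exactly.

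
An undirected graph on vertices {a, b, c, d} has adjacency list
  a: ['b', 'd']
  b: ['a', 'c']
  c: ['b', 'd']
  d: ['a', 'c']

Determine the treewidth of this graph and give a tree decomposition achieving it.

Every bag has size at most 3, so the width is 3 − 1 = 2 and tw(G) ≤ 2. The edges a–d–c–b–a form a cycle, so G is not a tree and its treewidth is at least 2. Combining the bounds, tw(G) = 2.

Treewidth 2.
Bags: B1 = {a, c, d}  B2 = {a, b, c}
Tree: B1–B2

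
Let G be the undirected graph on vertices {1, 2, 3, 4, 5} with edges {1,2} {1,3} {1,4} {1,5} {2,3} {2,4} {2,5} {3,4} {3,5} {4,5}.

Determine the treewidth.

4

A width-4 tree decomposition is:
Bags: B1 = {1, 2, 3, 4, 5}
Tree: (single bag)
With just one bag of size 5, the width is 5 − 1 = 4, so tw(G) ≤ 4. On the other hand G contains the 5-clique {1, 2, 3, 4, 5}. A clique must lie in a single bag of any decomposition, so no decomposition can have width below 4. Hence tw(G) = 4 exactly.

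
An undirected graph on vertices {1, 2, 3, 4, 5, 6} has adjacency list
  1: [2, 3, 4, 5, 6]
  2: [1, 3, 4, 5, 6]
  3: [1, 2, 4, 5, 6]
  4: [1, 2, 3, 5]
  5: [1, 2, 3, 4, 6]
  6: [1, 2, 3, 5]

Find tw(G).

A width-4 tree decomposition is:
Bags: B1 = {1, 2, 3, 5, 6}  B2 = {1, 2, 3, 4, 5}
Tree: B1–B2
Every bag has size at most 5, so the width is 5 − 1 = 4 and tw(G) ≤ 4. On the other hand G contains the 5-clique {1, 2, 3, 4, 5}. A clique must lie in a single bag of any decomposition, so no decomposition can have width below 4. Hence tw(G) = 4 exactly.

4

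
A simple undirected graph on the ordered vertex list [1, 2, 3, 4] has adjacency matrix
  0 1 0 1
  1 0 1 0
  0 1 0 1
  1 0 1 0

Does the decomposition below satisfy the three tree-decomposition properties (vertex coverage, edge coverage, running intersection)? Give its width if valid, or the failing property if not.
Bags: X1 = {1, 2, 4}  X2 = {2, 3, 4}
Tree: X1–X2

Yes; width 2.

Checking the three conditions: (i) the bags cover all of {1, 2, 3, 4}; (ii) for each edge, some bag contains both endpoints; (iii) the bags containing any fixed vertex form a subtree. All hold, so the decomposition is valid with width 3 − 1 = 2.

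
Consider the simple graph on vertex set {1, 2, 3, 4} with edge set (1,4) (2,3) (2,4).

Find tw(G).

A width-1 tree decomposition is:
Bags: B1 = {1, 4}  B2 = {2, 4}  B3 = {2, 3}
Tree: B1–B2, B2–B3
Every bag has size at most 2, so the width is 2 − 1 = 1 and tw(G) ≤ 1. Since G has at least one edge (e.g. 1–4), it is not an edgeless graph, so tw(G) ≥ 1. Therefore the treewidth is 1.

1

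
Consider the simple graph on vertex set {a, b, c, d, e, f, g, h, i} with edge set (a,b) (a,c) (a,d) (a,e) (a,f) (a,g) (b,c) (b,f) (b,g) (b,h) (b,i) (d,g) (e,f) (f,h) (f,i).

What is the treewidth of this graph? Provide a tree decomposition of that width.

Treewidth 2.
One optimal decomposition is:
Bags: B1 = {a, b, f}  B2 = {a, b, g}  B3 = {a, d, g}  B4 = {b, f, i}  B5 = {a, b, c}  B6 = {a, e, f}  B7 = {b, f, h}
Tree: B1–B2, B2–B3, B1–B4, B2–B5, B1–B6, B4–B7

The largest bag has 3 vertices, giving width 2; this decomposition certifies tw(G) ≤ 2. For the lower bound, the 3 vertices {a, d, g} are pairwise adjacent, and any tree decomposition puts a clique entirely inside one bag — forcing width ≥ 2. The upper and lower bounds meet at 2, so that is the treewidth.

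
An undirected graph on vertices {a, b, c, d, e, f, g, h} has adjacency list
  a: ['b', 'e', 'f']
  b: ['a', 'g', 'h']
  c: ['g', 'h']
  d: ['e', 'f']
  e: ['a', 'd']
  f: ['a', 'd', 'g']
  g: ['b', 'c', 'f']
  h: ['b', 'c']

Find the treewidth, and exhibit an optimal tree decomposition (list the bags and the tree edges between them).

Treewidth 2.
One optimal decomposition is:
Bags: B1 = {b, c, h}  B2 = {b, c, g}  B3 = {a, b, g}  B4 = {a, f, g}  B5 = {a, e, f}  B6 = {d, e, f}
Tree: B1–B2, B2–B3, B3–B4, B4–B5, B5–B6

The largest bag has 3 vertices, giving width 2; this decomposition certifies tw(G) ≤ 2. For the lower bound, G contains the cycle h–c–g–b–h, so G is not a forest; only forests have treewidth ≤ 1, hence tw(G) ≥ 2. Combining the bounds, tw(G) = 2.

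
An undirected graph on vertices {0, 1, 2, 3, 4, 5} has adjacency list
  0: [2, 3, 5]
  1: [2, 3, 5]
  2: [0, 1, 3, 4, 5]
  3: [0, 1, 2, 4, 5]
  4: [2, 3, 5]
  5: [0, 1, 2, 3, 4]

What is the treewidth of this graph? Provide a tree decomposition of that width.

The largest bag has 4 vertices, giving width 3; this decomposition certifies tw(G) ≤ 3. On the other hand G contains the 4-clique {0, 2, 3, 5}. A clique must lie in a single bag of any decomposition, so no decomposition can have width below 3. Therefore the treewidth is 3.

Treewidth 3.
Bags: B1 = {0, 2, 3, 5}  B2 = {2, 3, 4, 5}  B3 = {1, 2, 3, 5}
Tree: B1–B2, B2–B3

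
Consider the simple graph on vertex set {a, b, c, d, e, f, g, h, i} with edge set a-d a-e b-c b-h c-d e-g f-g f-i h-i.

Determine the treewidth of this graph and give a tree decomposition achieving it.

Every bag has size at most 3, so the width is 3 − 1 = 2 and tw(G) ≤ 2. For the lower bound, G contains the cycle d–c–b–h–i–f–g–e–a–d, so G is not a forest; only forests have treewidth ≤ 1, hence tw(G) ≥ 2. The upper and lower bounds meet at 2, so that is the treewidth.

Treewidth 2.
Bags: B1 = {b, c, d}  B2 = {b, d, h}  B3 = {d, h, i}  B4 = {d, f, i}  B5 = {d, f, g}  B6 = {d, e, g}  B7 = {a, d, e}
Tree: B1–B2, B2–B3, B3–B4, B4–B5, B5–B6, B6–B7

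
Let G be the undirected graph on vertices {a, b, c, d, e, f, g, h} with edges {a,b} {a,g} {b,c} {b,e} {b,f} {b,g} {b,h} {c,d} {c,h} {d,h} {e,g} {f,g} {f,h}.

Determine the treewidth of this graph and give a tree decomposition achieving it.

Treewidth 2.
One optimal decomposition is:
Bags: B1 = {b, f, g}  B2 = {b, f, h}  B3 = {a, b, g}  B4 = {b, c, h}  B5 = {c, d, h}  B6 = {b, e, g}
Tree: B1–B2, B1–B3, B2–B4, B4–B5, B3–B6

Every bag has size at most 3, so the width is 3 − 1 = 2 and tw(G) ≤ 2. On the other hand G contains the 3-clique {c, d, h}. A clique must lie in a single bag of any decomposition, so no decomposition can have width below 2. Combining the bounds, tw(G) = 2.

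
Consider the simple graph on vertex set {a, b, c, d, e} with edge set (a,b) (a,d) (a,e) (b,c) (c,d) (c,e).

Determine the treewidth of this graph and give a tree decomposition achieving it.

The largest bag has 3 vertices, giving width 2; this decomposition certifies tw(G) ≤ 2. For the lower bound, G contains the cycle d–a–b–c–d, so G is not a forest; only forests have treewidth ≤ 1, hence tw(G) ≥ 2. Hence tw(G) = 2 exactly.

Treewidth 2.
Bags: B1 = {a, c, d}  B2 = {a, b, c}  B3 = {a, c, e}
Tree: B1–B2, B2–B3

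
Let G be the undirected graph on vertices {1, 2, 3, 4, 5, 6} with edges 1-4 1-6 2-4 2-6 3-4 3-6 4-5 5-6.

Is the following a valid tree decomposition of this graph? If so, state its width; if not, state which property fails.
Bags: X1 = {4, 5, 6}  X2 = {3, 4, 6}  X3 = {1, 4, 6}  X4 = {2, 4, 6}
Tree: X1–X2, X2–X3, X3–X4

Checking the three conditions: (i) the bags cover all of {1, 2, 3, 4, 5, 6}; (ii) for each edge, some bag contains both endpoints; (iii) the bags containing any fixed vertex form a subtree. All hold, so the decomposition is valid with width 3 − 1 = 2.

Yes; width 2.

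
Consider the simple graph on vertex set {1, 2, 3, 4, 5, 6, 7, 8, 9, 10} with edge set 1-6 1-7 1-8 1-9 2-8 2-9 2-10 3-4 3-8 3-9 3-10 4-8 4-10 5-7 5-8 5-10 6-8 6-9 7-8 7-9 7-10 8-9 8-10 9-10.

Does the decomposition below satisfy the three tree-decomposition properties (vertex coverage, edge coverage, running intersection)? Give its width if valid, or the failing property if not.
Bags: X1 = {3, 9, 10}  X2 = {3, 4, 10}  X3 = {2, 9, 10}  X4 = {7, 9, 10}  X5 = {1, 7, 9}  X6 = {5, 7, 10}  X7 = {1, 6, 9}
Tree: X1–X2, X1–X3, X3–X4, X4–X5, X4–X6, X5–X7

A tree decomposition must satisfy three properties: every vertex lies in some bag; for every edge, both endpoints lie together in some bag; and for every vertex, the bags containing it form a connected subtree. Here vertex 8 appears in no bag, so the decomposition is invalid.

No — vertex 8 appears in no bag.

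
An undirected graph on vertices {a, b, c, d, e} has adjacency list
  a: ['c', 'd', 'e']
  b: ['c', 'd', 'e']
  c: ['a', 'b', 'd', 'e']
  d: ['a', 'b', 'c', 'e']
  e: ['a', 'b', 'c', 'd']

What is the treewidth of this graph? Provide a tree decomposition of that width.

Each bag holds 4 vertices, so the decomposition has width 3, which upper-bounds the treewidth. Conversely, {a, c, d, e} is a clique of size 4, and the vertices of any clique must share a bag in every tree decomposition; so some bag has ≥ 4 vertices and tw(G) ≥ 3. The upper and lower bounds meet at 3, so that is the treewidth.

Treewidth 3.
One such decomposition:
Bags: B1 = {a, c, d, e}  B2 = {b, c, d, e}
Tree: B1–B2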